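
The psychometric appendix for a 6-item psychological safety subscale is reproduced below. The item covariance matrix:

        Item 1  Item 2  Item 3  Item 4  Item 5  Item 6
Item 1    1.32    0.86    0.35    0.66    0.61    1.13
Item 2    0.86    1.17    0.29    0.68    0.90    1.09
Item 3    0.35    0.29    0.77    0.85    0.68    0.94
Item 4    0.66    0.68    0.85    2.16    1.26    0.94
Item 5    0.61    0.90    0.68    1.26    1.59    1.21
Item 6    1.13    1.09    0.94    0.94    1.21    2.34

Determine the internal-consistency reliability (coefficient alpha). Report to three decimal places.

α = 0.872

ΣVar(i) = 1.32 + 1.17 + 0.77 + 2.16 + 1.59 + 2.34 = 9.35
Sum of the distinct covariances = 12.45
σ²_T = 9.35 + 2 × 12.45 = 34.25
α = (k/(k−1))·(1 − ΣVar(i)/σ²_T) = (6/5)·(1 − 9.35/34.25) = 0.872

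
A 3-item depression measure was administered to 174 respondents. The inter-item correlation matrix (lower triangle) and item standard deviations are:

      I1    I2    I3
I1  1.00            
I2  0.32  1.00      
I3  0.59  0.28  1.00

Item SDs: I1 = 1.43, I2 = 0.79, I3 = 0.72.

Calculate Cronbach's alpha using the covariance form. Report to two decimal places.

Σσ²ᵢ = 1.43² + 0.79² + 0.72² = 3.1874
Covariances σ_ij = r_ij · s_i · s_j:
  σ(I1,I2) = 0.32 × 1.43 × 0.79 = 0.3615
  σ(I1,I3) = 0.59 × 1.43 × 0.72 = 0.6075
  σ(I2,I3) = 0.28 × 0.79 × 0.72 = 0.1593
σ²_T = Σσ²ᵢ + 2·Σσ_ij = 3.1874 + 2 × 1.1283 = 5.4440
α = (3/2)·(1 − 3.1874/5.4440) = 0.62

α = 0.62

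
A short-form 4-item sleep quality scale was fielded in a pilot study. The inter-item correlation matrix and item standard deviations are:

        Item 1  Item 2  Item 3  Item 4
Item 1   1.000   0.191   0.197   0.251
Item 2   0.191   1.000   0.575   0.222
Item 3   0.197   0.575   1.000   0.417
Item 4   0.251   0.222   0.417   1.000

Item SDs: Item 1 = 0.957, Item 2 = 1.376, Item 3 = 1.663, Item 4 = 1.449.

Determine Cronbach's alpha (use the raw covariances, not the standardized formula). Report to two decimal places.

Σσ²ᵢ = 0.957² + 1.376² + 1.663² + 1.449² = 7.6744
Covariances σ_ij = r_ij · s_i · s_j:
  σ(Item 1,Item 2) = 0.191 × 0.957 × 1.376 = 0.2515
  σ(Item 1,Item 3) = 0.197 × 0.957 × 1.663 = 0.3135
  σ(Item 1,Item 4) = 0.251 × 0.957 × 1.449 = 0.3481
  σ(Item 2,Item 3) = 0.575 × 1.376 × 1.663 = 1.3158
  σ(Item 2,Item 4) = 0.222 × 1.376 × 1.449 = 0.4426
  σ(Item 3,Item 4) = 0.417 × 1.663 × 1.449 = 1.0048
σ²_T = Σσ²ᵢ + 2·Σσ_ij = 7.6744 + 2 × 3.6763 = 15.0270
α = (4/3)·(1 − 7.6744/15.0270) = 0.65

α = 0.65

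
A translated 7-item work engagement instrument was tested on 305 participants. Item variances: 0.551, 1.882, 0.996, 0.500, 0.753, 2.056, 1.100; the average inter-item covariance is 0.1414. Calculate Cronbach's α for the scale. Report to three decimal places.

Cronbach's α = 0.503

sum of item variances = 0.551 + 1.882 + 0.996 + 0.500 + 0.753 + 2.056 + 1.100 = 7.838
Sum of the 21 distinct covariances = 21 × 0.1414 = 2.9694
σ²_T = sum of item variances + 2·Σcov = 7.838 + 2 × 2.9694 = 13.7768
α = (7/6)·(1 − 7.838/13.7768) = 0.503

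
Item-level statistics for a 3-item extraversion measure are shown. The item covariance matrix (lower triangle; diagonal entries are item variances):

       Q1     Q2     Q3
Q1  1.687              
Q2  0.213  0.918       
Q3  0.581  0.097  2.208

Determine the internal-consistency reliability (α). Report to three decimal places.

ΣVar(i) = 1.687 + 0.918 + 2.208 = 4.813
Sum of the distinct covariances = 0.891
σ²_T = 4.813 + 2 × 0.891 = 6.595
α = (k/(k−1))·(1 − ΣVar(i)/σ²_T) = (3/2)·(1 − 4.813/6.595) = 0.405

α = 0.405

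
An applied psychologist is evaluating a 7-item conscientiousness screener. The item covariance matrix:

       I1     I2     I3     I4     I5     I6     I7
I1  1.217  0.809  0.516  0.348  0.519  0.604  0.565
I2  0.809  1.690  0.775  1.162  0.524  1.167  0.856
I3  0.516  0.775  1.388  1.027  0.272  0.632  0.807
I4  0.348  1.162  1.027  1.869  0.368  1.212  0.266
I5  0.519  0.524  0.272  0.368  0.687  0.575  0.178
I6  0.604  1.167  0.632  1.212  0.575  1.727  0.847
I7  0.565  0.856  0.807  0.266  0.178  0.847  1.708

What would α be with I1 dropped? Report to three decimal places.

α = 0.842

Remaining items: I2, I3, I4, I5, I6, I7 (k = 6).
sum of item variances = 1.690 + 1.388 + 1.869 + 0.687 + 1.727 + 1.708 = 9.069
σ²_T = 9.069 + 2 × 10.668 = 30.405
α (item deleted) = (6/5)·(1 − 9.069/30.405) = 0.842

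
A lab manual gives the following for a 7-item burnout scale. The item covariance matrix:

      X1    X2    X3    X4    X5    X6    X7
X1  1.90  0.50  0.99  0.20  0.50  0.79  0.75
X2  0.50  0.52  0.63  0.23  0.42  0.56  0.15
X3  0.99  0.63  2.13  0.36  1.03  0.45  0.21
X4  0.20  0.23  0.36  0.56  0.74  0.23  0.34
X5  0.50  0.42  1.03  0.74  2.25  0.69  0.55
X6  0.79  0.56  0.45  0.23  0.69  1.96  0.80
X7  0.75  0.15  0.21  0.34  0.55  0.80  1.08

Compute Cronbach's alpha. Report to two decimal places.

Cronbach's alpha = 0.79

Σσᵢ² = 1.90 + 0.52 + 2.13 + 0.56 + 2.25 + 1.96 + 1.08 = 10.40
Σ_{i<j} σ_ij = 11.12
total variance = 10.40 + 2 × 11.12 = 32.64
α = (k/(k−1))·(1 − Σσᵢ²/total variance) = (7/6)·(1 − 10.40/32.64) = 0.79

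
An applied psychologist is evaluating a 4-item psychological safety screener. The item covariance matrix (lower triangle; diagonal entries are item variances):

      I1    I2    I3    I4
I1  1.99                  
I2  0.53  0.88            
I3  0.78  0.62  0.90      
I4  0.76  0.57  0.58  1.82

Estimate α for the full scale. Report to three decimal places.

α = 0.772

sum of item variances = 1.99 + 0.88 + 0.90 + 1.82 = 5.59
Sum of off-diagonal covariances = 3.84
σ²_T = 5.59 + 2 × 3.84 = 13.27
α = (k/(k−1))·(1 − sum of item variances/σ²_T) = (4/3)·(1 − 5.59/13.27) = 0.772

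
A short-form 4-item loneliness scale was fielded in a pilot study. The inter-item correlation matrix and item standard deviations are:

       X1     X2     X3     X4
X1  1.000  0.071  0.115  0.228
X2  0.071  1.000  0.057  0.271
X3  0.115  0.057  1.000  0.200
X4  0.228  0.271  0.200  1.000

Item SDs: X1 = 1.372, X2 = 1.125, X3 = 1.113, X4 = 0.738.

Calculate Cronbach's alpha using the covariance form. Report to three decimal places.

Cronbach's alpha = 0.378

Σσ²ᵢ = 1.372² + 1.125² + 1.113² + 0.738² = 4.9314
Covariances σ_ij = r_ij · s_i · s_j:
  σ(X1,X2) = 0.071 × 1.372 × 1.125 = 0.1096
  σ(X1,X3) = 0.115 × 1.372 × 1.113 = 0.1756
  σ(X1,X4) = 0.228 × 1.372 × 0.738 = 0.2309
  σ(X2,X3) = 0.057 × 1.125 × 1.113 = 0.0714
  σ(X2,X4) = 0.271 × 1.125 × 0.738 = 0.2250
  σ(X3,X4) = 0.200 × 1.113 × 0.738 = 0.1643
σ²_T = Σσ²ᵢ + 2·Σσ_ij = 4.9314 + 2 × 0.9768 = 6.8850
α = (4/3)·(1 − 4.9314/6.8850) = 0.378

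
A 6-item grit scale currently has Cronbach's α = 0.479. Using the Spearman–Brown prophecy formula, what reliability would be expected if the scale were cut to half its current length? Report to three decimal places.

Length factor m = 1/2
α' = m·α / (1 − (1−m)·α)
   = 1/2 × 0.479 / (1 − (1 − 1/2) × 0.479)
   = 0.2395 / 0.7605 = 0.315

predicted reliability = 0.315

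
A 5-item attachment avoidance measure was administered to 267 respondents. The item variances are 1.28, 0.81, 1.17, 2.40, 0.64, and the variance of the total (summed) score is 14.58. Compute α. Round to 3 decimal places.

α = 0.710

Σσ²ᵢ = 1.28 + 0.81 + 1.17 + 2.40 + 0.64 = 6.30
α = (k/(k−1))·(1 − Σσ²ᵢ/σ²_total) = (5/4)·(1 − 6.30/14.58) = 0.710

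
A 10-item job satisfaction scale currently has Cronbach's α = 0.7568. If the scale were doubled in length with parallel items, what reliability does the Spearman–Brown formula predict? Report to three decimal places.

Length factor m = 2
α' = m·α / (1 + (m−1)·α)
   = 2 × 0.7568 / (1 + (2 − 1) × 0.7568)
   = 1.5136 / 1.7568 = 0.862

predicted reliability = 0.862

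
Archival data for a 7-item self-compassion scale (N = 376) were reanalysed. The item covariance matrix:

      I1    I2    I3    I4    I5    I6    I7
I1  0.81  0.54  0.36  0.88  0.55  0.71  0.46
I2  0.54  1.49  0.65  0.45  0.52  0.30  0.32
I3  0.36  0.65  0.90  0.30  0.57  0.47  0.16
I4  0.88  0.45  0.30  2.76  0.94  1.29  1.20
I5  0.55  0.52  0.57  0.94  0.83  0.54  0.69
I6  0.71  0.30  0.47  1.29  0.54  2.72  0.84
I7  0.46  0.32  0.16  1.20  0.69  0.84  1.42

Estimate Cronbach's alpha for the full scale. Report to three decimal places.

ΣVar(i) = 0.81 + 1.49 + 0.90 + 2.76 + 0.83 + 2.72 + 1.42 = 10.93
Sum of the distinct covariances = 12.74
Var(T) = 10.93 + 2 × 12.74 = 36.41
α = (k/(k−1))·(1 − ΣVar(i)/Var(T)) = (7/6)·(1 − 10.93/36.41) = 0.816

Cronbach's alpha = 0.816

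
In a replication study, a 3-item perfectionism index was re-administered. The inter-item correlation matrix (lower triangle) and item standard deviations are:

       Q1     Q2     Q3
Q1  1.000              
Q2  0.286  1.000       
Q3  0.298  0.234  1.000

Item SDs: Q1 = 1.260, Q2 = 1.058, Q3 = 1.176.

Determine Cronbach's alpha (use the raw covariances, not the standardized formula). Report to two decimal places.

Σσ²ᵢ = 1.260² + 1.058² + 1.176² = 4.0899
Covariances σ_ij = r_ij · s_i · s_j:
  σ(Q1,Q2) = 0.286 × 1.260 × 1.058 = 0.3813
  σ(Q1,Q3) = 0.298 × 1.260 × 1.176 = 0.4416
  σ(Q2,Q3) = 0.234 × 1.058 × 1.176 = 0.2911
σ²_T = Σσ²ᵢ + 2·Σσ_ij = 4.0899 + 2 × 1.1140 = 6.3179
α = (3/2)·(1 − 4.0899/6.3179) = 0.53

α = 0.53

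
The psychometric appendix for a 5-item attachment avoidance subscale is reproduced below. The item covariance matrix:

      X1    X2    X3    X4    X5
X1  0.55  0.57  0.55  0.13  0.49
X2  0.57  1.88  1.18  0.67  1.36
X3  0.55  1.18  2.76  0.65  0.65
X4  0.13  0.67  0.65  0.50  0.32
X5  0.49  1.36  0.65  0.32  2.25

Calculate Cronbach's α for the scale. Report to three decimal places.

Σσ²ᵢ = 0.55 + 1.88 + 2.76 + 0.50 + 2.25 = 7.94
Sum of the distinct covariances = 6.57
Var(T) = 7.94 + 2 × 6.57 = 21.08
α = (k/(k−1))·(1 − Σσ²ᵢ/Var(T)) = (5/4)·(1 − 7.94/21.08) = 0.779

Cronbach's α = 0.779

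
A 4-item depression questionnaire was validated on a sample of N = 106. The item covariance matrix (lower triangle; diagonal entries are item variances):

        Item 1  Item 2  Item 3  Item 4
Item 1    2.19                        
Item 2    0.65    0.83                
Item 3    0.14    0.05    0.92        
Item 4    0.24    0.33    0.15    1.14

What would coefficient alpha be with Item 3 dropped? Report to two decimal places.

coefficient alpha = 0.55

Remaining items: Item 1, Item 2, Item 4 (k = 3).
sum of item variances = 2.19 + 0.83 + 1.14 = 4.16
total variance = 4.16 + 2 × 1.22 = 6.60
α (item deleted) = (3/2)·(1 − 4.16/6.60) = 0.55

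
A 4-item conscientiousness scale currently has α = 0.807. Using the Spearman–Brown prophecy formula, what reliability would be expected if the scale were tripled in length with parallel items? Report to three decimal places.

predicted reliability = 0.926

Length factor m = 3
α' = m·α / (1 + (m−1)·α)
   = 3 × 0.807 / (1 + (3 − 1) × 0.807)
   = 2.4210 / 2.6140 = 0.926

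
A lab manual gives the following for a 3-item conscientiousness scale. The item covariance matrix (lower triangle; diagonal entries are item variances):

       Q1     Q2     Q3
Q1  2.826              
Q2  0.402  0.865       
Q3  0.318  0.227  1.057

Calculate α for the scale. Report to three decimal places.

α = 0.428

ΣVar(i) = 2.826 + 0.865 + 1.057 = 4.748
Sum of the distinct covariances = 0.947
σ²_T = 4.748 + 2 × 0.947 = 6.642
α = (k/(k−1))·(1 − ΣVar(i)/σ²_T) = (3/2)·(1 − 4.748/6.642) = 0.428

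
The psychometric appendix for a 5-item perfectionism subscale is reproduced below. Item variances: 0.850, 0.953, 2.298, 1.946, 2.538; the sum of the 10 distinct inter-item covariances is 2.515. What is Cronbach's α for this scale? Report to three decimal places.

Cronbach's α = 0.462

ΣVar(i) = 0.850 + 0.953 + 2.298 + 1.946 + 2.538 = 8.585
Sum of distinct covariances = 2.515
total variance = ΣVar(i) + 2·Σcov = 8.585 + 2 × 2.515 = 13.615
α = (5/4)·(1 − 8.585/13.615) = 0.462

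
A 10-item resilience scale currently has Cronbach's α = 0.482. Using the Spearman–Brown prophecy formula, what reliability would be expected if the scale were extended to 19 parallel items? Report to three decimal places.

Length factor m = 19/10 = 1.9000
α' = m·α / (1 + (m−1)·α)
   = 19/10 × 0.482 / (1 + (19/10 − 1) × 0.482)
   = 0.9158 / 1.4338 = 0.639

predicted reliability = 0.639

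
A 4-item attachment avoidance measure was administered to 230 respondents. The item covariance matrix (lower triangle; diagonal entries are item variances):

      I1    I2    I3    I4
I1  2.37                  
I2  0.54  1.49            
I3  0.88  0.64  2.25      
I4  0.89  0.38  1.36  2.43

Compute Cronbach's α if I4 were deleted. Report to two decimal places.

α = 0.60

Remaining items: I1, I2, I3 (k = 3).
sum of item variances = 2.37 + 1.49 + 2.25 = 6.11
total variance = 6.11 + 2 × 2.06 = 10.23
α (item deleted) = (3/2)·(1 − 6.11/10.23) = 0.60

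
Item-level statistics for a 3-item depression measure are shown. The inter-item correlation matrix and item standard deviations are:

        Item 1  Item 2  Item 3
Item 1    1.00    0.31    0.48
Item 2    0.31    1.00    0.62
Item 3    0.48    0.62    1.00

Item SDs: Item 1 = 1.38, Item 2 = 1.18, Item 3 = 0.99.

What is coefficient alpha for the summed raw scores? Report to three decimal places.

α = 0.703

Σσ²ᵢ = 1.38² + 1.18² + 0.99² = 4.2769
Covariances σ_ij = r_ij · s_i · s_j:
  σ(Item 1,Item 2) = 0.31 × 1.38 × 1.18 = 0.5048
  σ(Item 1,Item 3) = 0.48 × 1.38 × 0.99 = 0.6558
  σ(Item 2,Item 3) = 0.62 × 1.18 × 0.99 = 0.7243
σ²_T = Σσ²ᵢ + 2·Σσ_ij = 4.2769 + 2 × 1.8849 = 8.0467
α = (3/2)·(1 − 4.2769/8.0467) = 0.703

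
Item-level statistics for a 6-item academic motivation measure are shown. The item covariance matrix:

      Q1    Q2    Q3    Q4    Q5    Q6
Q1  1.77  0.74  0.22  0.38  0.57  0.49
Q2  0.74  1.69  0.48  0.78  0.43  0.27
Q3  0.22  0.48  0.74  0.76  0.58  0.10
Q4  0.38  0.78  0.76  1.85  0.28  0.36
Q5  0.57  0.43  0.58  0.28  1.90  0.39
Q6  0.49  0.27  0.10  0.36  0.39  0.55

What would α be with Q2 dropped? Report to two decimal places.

Remaining items: Q1, Q3, Q4, Q5, Q6 (k = 5).
Σσ²ᵢ = 1.77 + 0.74 + 1.85 + 1.90 + 0.55 = 6.81
σ²_total = 6.81 + 2 × 4.13 = 15.07
α (item deleted) = (5/4)·(1 − 6.81/15.07) = 0.69

α = 0.69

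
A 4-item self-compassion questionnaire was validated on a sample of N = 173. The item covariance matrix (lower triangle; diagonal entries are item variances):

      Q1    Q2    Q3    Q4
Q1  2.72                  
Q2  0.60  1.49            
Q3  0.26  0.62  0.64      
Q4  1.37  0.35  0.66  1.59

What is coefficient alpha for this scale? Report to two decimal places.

sum of item variances = 2.72 + 1.49 + 0.64 + 1.59 = 6.44
Σ_{i<j} σ_ij = 3.86
total variance = 6.44 + 2 × 3.86 = 14.16
α = (k/(k−1))·(1 − sum of item variances/total variance) = (4/3)·(1 − 6.44/14.16) = 0.73

coefficient alpha = 0.73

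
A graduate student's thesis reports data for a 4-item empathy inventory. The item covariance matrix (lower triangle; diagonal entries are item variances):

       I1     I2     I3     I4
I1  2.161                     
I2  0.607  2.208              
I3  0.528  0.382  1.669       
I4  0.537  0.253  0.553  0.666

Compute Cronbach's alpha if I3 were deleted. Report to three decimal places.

α = 0.535

Remaining items: I1, I2, I4 (k = 3).
ΣVar(i) = 2.161 + 2.208 + 0.666 = 5.035
σ²_total = 5.035 + 2 × 1.397 = 7.829
α (item deleted) = (3/2)·(1 − 5.035/7.829) = 0.535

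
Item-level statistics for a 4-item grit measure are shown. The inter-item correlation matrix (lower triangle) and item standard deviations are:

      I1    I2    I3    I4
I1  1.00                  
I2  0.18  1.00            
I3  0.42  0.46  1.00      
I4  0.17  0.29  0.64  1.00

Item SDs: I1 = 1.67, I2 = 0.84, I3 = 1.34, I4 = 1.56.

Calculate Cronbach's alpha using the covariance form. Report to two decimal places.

Σσ²ᵢ = 1.67² + 0.84² + 1.34² + 1.56² = 7.7237
Covariances σ_ij = r_ij · s_i · s_j:
  σ(I1,I2) = 0.18 × 1.67 × 0.84 = 0.2525
  σ(I1,I3) = 0.42 × 1.67 × 1.34 = 0.9399
  σ(I1,I4) = 0.17 × 1.67 × 1.56 = 0.4429
  σ(I2,I3) = 0.46 × 0.84 × 1.34 = 0.5178
  σ(I2,I4) = 0.29 × 0.84 × 1.56 = 0.3800
  σ(I3,I4) = 0.64 × 1.34 × 1.56 = 1.3379
σ²_T = Σσ²ᵢ + 2·Σσ_ij = 7.7237 + 2 × 3.8710 = 15.4657
α = (4/3)·(1 − 7.7237/15.4657) = 0.67

α = 0.67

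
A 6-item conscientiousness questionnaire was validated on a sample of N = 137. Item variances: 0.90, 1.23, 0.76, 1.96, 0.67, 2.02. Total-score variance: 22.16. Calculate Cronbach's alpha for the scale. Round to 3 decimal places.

Σσᵢ² = 0.90 + 1.23 + 0.76 + 1.96 + 0.67 + 2.02 = 7.54
α = (k/(k−1))·(1 − Σσᵢ²/σ²_T) = (6/5)·(1 − 7.54/22.16) = 0.792

α = 0.792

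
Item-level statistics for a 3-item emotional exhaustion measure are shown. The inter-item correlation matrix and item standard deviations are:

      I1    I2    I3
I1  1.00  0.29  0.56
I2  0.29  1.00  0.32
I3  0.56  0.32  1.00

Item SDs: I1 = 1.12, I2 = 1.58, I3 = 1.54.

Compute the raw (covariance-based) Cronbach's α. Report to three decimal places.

α = 0.637

Σσ²ᵢ = 1.12² + 1.58² + 1.54² = 6.1224
Covariances σ_ij = r_ij · s_i · s_j:
  σ(I1,I2) = 0.29 × 1.12 × 1.58 = 0.5132
  σ(I1,I3) = 0.56 × 1.12 × 1.54 = 0.9659
  σ(I2,I3) = 0.32 × 1.58 × 1.54 = 0.7786
σ²_T = Σσ²ᵢ + 2·Σσ_ij = 6.1224 + 2 × 2.2577 = 10.6378
α = (3/2)·(1 − 6.1224/10.6378) = 0.637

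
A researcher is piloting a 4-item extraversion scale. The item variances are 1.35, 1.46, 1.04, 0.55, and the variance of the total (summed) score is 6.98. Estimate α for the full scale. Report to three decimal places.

Σσ²ᵢ = 1.35 + 1.46 + 1.04 + 0.55 = 4.40
α = (k/(k−1))·(1 − Σσ²ᵢ/Var(T)) = (4/3)·(1 − 4.40/6.98) = 0.493

α = 0.493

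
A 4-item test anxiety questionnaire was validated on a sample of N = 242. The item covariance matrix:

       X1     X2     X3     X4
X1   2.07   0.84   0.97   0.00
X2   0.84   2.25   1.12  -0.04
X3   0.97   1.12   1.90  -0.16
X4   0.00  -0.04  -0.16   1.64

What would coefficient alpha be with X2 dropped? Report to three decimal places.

α = 0.336

Remaining items: X1, X3, X4 (k = 3).
ΣVar(i) = 2.07 + 1.90 + 1.64 = 5.61
σ²_T = 5.61 + 2 × 0.81 = 7.23
α (item deleted) = (3/2)·(1 − 5.61/7.23) = 0.336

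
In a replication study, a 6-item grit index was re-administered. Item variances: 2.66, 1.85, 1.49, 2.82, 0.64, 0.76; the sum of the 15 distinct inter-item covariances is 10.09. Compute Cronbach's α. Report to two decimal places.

Σσᵢ² = 2.66 + 1.85 + 1.49 + 2.82 + 0.64 + 0.76 = 10.22
Sum of distinct covariances = 10.09
σ²_total = Σσᵢ² + 2·Σcov = 10.22 + 2 × 10.09 = 30.40
α = (6/5)·(1 − 10.22/30.40) = 0.80

α = 0.80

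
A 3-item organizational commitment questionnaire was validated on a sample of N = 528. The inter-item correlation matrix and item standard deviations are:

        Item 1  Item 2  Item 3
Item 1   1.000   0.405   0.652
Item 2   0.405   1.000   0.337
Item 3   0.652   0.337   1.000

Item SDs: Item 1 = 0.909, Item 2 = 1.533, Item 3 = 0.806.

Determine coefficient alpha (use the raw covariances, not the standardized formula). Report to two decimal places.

Σσ²ᵢ = 0.909² + 1.533² + 0.806² = 3.8260
Covariances σ_ij = r_ij · s_i · s_j:
  σ(Item 1,Item 2) = 0.405 × 0.909 × 1.533 = 0.5644
  σ(Item 1,Item 3) = 0.652 × 0.909 × 0.806 = 0.4777
  σ(Item 2,Item 3) = 0.337 × 1.533 × 0.806 = 0.4164
σ²_T = Σσ²ᵢ + 2·Σσ_ij = 3.8260 + 2 × 1.4585 = 6.7430
α = (3/2)·(1 − 3.8260/6.7430) = 0.65

coefficient alpha = 0.65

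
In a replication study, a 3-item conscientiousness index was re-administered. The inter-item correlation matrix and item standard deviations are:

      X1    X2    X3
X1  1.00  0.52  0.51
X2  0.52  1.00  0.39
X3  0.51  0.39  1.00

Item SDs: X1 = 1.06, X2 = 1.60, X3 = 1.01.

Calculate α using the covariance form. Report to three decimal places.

α = 0.700

Σσ²ᵢ = 1.06² + 1.60² + 1.01² = 4.7037
Covariances σ_ij = r_ij · s_i · s_j:
  σ(X1,X2) = 0.52 × 1.06 × 1.60 = 0.8819
  σ(X1,X3) = 0.51 × 1.06 × 1.01 = 0.5460
  σ(X2,X3) = 0.39 × 1.60 × 1.01 = 0.6302
σ²_T = Σσ²ᵢ + 2·Σσ_ij = 4.7037 + 2 × 2.0581 = 8.8199
α = (3/2)·(1 − 4.7037/8.8199) = 0.700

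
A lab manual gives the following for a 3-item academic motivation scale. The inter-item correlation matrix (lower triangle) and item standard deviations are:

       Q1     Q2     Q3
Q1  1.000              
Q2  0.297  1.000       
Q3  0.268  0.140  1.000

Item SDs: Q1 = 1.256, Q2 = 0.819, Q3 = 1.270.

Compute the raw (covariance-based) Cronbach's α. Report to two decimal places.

Σσ²ᵢ = 1.256² + 0.819² + 1.270² = 3.8612
Covariances σ_ij = r_ij · s_i · s_j:
  σ(Q1,Q2) = 0.297 × 1.256 × 0.819 = 0.3055
  σ(Q1,Q3) = 0.268 × 1.256 × 1.270 = 0.4275
  σ(Q2,Q3) = 0.140 × 0.819 × 1.270 = 0.1456
σ²_T = Σσ²ᵢ + 2·Σσ_ij = 3.8612 + 2 × 0.8786 = 5.6184
α = (3/2)·(1 − 3.8612/5.6184) = 0.47

Cronbach's α = 0.47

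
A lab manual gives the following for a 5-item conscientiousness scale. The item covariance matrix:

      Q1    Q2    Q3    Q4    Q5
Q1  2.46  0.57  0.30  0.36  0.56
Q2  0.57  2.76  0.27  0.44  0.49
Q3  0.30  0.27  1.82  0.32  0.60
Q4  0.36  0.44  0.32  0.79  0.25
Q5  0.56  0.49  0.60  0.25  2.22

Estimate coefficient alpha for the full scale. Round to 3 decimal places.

coefficient alpha = 0.566

Σσᵢ² = 2.46 + 2.76 + 1.82 + 0.79 + 2.22 = 10.05
Sum of off-diagonal covariances = 4.16
total variance = 10.05 + 2 × 4.16 = 18.37
α = (k/(k−1))·(1 − Σσᵢ²/total variance) = (5/4)·(1 − 10.05/18.37) = 0.566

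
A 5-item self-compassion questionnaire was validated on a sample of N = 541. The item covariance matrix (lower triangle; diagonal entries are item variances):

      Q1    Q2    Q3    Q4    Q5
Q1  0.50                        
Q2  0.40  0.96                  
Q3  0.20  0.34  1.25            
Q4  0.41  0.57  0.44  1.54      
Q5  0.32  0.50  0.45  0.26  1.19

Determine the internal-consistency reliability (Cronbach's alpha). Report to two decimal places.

α = 0.74

sum of item variances = 0.50 + 0.96 + 1.25 + 1.54 + 1.19 = 5.44
Sum of off-diagonal covariances = 3.89
σ²_total = 5.44 + 2 × 3.89 = 13.22
α = (k/(k−1))·(1 − sum of item variances/σ²_total) = (5/4)·(1 − 5.44/13.22) = 0.74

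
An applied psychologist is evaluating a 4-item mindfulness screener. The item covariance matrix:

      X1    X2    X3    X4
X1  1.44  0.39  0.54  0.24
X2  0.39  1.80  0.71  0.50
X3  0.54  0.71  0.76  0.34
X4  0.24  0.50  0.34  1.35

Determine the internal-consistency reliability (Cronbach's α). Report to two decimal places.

ΣVar(i) = 1.44 + 1.80 + 0.76 + 1.35 = 5.35
Sum of the distinct covariances = 2.72
σ²_T = 5.35 + 2 × 2.72 = 10.79
α = (k/(k−1))·(1 − ΣVar(i)/σ²_T) = (4/3)·(1 − 5.35/10.79) = 0.67

Cronbach's α = 0.67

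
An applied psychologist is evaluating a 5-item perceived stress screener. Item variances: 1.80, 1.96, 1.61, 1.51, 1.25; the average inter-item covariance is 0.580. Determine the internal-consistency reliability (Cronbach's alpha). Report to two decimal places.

α = 0.73

sum of item variances = 1.80 + 1.96 + 1.61 + 1.51 + 1.25 = 8.13
Sum of the 10 distinct covariances = 10 × 0.580 = 5.800
σ²_T = sum of item variances + 2·Σcov = 8.13 + 2 × 5.800 = 19.730
α = (5/4)·(1 − 8.13/19.730) = 0.73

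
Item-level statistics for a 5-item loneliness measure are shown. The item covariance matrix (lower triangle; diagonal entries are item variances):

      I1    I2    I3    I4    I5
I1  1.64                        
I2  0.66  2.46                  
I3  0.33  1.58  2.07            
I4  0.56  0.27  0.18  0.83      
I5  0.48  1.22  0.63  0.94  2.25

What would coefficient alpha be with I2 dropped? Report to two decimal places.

coefficient alpha = 0.64

Remaining items: I1, I3, I4, I5 (k = 4).
ΣVar(i) = 1.64 + 2.07 + 0.83 + 2.25 = 6.79
Var(T) = 6.79 + 2 × 3.12 = 13.03
α (item deleted) = (4/3)·(1 − 6.79/13.03) = 0.64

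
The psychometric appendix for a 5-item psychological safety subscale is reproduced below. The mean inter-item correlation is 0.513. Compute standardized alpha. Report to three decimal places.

Standardized α = k·r̄ / (1 + (k−1)·r̄) = 5 × 0.513 / (1 + 4 × 0.513)
  = 2.5650 / 3.0520 = 0.840

standardized alpha = 0.840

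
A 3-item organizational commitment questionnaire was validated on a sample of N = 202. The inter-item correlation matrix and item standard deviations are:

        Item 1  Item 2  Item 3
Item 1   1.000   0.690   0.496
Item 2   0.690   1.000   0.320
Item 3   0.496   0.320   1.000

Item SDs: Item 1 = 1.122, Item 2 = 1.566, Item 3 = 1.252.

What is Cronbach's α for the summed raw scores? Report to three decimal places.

α = 0.735

Σσ²ᵢ = 1.122² + 1.566² + 1.252² = 5.2787
Covariances σ_ij = r_ij · s_i · s_j:
  σ(Item 1,Item 2) = 0.690 × 1.122 × 1.566 = 1.2124
  σ(Item 1,Item 3) = 0.496 × 1.122 × 1.252 = 0.6968
  σ(Item 2,Item 3) = 0.320 × 1.566 × 1.252 = 0.6274
σ²_T = Σσ²ᵢ + 2·Σσ_ij = 5.2787 + 2 × 2.5366 = 10.3519
α = (3/2)·(1 − 5.2787/10.3519) = 0.735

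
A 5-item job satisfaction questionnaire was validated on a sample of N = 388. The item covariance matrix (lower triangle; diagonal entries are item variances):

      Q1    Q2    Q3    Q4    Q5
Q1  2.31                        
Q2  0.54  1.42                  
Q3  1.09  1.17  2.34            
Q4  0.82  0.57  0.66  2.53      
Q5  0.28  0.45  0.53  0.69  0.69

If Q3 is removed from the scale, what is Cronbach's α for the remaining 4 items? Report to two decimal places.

Remaining items: Q1, Q2, Q4, Q5 (k = 4).
ΣVar(i) = 2.31 + 1.42 + 2.53 + 0.69 = 6.95
total variance = 6.95 + 2 × 3.35 = 13.65
α (item deleted) = (4/3)·(1 − 6.95/13.65) = 0.65

α = 0.65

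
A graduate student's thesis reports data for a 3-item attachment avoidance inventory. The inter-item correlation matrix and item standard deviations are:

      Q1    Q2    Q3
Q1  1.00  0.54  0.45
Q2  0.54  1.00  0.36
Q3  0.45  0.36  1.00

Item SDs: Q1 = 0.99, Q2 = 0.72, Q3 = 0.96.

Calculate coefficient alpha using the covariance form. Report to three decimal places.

Σσ²ᵢ = 0.99² + 0.72² + 0.96² = 2.4201
Covariances σ_ij = r_ij · s_i · s_j:
  σ(Q1,Q2) = 0.54 × 0.99 × 0.72 = 0.3849
  σ(Q1,Q3) = 0.45 × 0.99 × 0.96 = 0.4277
  σ(Q2,Q3) = 0.36 × 0.72 × 0.96 = 0.2488
σ²_T = Σσ²ᵢ + 2·Σσ_ij = 2.4201 + 2 × 1.0614 = 4.5429
α = (3/2)·(1 − 2.4201/4.5429) = 0.701

coefficient alpha = 0.701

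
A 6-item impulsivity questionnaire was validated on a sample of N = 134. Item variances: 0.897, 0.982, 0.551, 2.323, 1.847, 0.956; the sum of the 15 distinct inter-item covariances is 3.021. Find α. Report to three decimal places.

sum of item variances = 0.897 + 0.982 + 0.551 + 2.323 + 1.847 + 0.956 = 7.556
Sum of distinct covariances = 3.021
total variance = sum of item variances + 2·Σcov = 7.556 + 2 × 3.021 = 13.598
α = (6/5)·(1 − 7.556/13.598) = 0.533

α = 0.533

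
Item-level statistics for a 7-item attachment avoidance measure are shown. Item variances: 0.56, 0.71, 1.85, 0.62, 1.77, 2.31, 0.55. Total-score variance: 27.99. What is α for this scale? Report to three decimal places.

Σσᵢ² = 0.56 + 0.71 + 1.85 + 0.62 + 1.77 + 2.31 + 0.55 = 8.37
α = (k/(k−1))·(1 − Σσᵢ²/total variance) = (7/6)·(1 − 8.37/27.99) = 0.818

α = 0.818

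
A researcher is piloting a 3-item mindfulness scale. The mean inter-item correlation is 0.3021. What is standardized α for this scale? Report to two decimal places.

Standardized α = k·r̄ / (1 + (k−1)·r̄) = 3 × 0.3021 / (1 + 2 × 0.3021)
  = 0.9063 / 1.6042 = 0.56

α = 0.56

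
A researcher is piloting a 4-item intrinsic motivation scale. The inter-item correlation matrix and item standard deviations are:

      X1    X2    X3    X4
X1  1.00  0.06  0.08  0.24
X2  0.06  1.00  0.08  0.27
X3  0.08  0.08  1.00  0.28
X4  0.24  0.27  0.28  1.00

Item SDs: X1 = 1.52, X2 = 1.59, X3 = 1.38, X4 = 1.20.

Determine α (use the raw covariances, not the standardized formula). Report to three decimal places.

α = 0.424

Σσ²ᵢ = 1.52² + 1.59² + 1.38² + 1.20² = 8.1829
Covariances σ_ij = r_ij · s_i · s_j:
  σ(X1,X2) = 0.06 × 1.52 × 1.59 = 0.1450
  σ(X1,X3) = 0.08 × 1.52 × 1.38 = 0.1678
  σ(X1,X4) = 0.24 × 1.52 × 1.20 = 0.4378
  σ(X2,X3) = 0.08 × 1.59 × 1.38 = 0.1755
  σ(X2,X4) = 0.27 × 1.59 × 1.20 = 0.5152
  σ(X3,X4) = 0.28 × 1.38 × 1.20 = 0.4637
σ²_T = Σσ²ᵢ + 2·Σσ_ij = 8.1829 + 2 × 1.9050 = 11.9929
α = (4/3)·(1 − 8.1829/11.9929) = 0.424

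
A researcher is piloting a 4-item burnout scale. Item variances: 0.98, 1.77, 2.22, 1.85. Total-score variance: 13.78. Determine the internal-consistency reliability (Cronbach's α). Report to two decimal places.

α = 0.67

Σσ²ᵢ = 0.98 + 1.77 + 2.22 + 1.85 = 6.82
α = (k/(k−1))·(1 − Σσ²ᵢ/total variance) = (4/3)·(1 − 6.82/13.78) = 0.67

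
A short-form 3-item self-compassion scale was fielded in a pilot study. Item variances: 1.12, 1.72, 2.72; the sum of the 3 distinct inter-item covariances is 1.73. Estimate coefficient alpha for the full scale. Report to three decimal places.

Σσᵢ² = 1.12 + 1.72 + 2.72 = 5.56
Sum of distinct covariances = 1.73
σ²_total = Σσᵢ² + 2·Σcov = 5.56 + 2 × 1.73 = 9.02
α = (3/2)·(1 − 5.56/9.02) = 0.575

coefficient alpha = 0.575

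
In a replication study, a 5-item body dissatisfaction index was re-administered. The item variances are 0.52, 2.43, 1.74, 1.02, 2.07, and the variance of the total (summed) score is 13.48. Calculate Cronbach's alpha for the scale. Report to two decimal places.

α = 0.53

Σσᵢ² = 0.52 + 2.43 + 1.74 + 1.02 + 2.07 = 7.78
α = (k/(k−1))·(1 − Σσᵢ²/σ²_total) = (5/4)·(1 − 7.78/13.48) = 0.53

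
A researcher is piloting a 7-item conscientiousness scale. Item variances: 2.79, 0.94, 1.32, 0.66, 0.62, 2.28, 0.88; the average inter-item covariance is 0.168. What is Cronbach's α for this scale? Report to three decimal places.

sum of item variances = 2.79 + 0.94 + 1.32 + 0.66 + 0.62 + 2.28 + 0.88 = 9.49
Sum of the 21 distinct covariances = 21 × 0.168 = 3.528
Var(T) = sum of item variances + 2·Σcov = 9.49 + 2 × 3.528 = 16.546
α = (7/6)·(1 − 9.49/16.546) = 0.498

α = 0.498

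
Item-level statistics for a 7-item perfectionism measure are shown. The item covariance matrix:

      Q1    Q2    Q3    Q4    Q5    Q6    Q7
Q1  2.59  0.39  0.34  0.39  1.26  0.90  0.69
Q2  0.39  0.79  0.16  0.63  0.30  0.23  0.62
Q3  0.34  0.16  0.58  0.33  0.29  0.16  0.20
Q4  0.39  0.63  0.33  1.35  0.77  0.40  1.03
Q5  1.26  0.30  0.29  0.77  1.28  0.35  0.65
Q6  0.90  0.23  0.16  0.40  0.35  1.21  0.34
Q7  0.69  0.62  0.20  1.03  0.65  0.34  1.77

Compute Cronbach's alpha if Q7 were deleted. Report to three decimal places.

Remaining items: Q1, Q2, Q3, Q4, Q5, Q6 (k = 6).
sum of item variances = 2.59 + 0.79 + 0.58 + 1.35 + 1.28 + 1.21 = 7.80
σ²_T = 7.80 + 2 × 6.90 = 21.60
α (item deleted) = (6/5)·(1 − 7.80/21.60) = 0.767

α = 0.767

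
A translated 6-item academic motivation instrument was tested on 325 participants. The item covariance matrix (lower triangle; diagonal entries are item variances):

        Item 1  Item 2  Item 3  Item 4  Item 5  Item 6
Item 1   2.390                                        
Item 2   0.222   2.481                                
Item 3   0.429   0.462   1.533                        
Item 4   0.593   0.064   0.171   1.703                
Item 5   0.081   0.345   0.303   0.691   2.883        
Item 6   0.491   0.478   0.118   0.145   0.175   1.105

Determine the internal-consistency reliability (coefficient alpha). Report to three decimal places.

α = 0.529

Σσᵢ² = 2.390 + 2.481 + 1.533 + 1.703 + 2.883 + 1.105 = 12.095
Sum of the distinct covariances = 4.768
σ²_T = 12.095 + 2 × 4.768 = 21.631
α = (k/(k−1))·(1 − Σσᵢ²/σ²_T) = (6/5)·(1 − 12.095/21.631) = 0.529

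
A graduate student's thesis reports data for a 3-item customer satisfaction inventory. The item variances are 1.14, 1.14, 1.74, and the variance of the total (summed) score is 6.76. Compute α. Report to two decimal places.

α = 0.61

Σσ²ᵢ = 1.14 + 1.14 + 1.74 = 4.02
α = (k/(k−1))·(1 − Σσ²ᵢ/Var(T)) = (3/2)·(1 − 4.02/6.76) = 0.61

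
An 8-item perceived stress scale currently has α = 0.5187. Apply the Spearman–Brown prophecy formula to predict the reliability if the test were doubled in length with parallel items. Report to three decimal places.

predicted reliability = 0.683

Length factor m = 2
α' = m·α / (1 + (m−1)·α)
   = 2 × 0.5187 / (1 + (2 − 1) × 0.5187)
   = 1.0374 / 1.5187 = 0.683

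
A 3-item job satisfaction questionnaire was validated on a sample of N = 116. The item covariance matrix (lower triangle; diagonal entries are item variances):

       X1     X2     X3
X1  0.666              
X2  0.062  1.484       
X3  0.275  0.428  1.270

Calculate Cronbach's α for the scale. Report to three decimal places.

Cronbach's α = 0.464

Σσ²ᵢ = 0.666 + 1.484 + 1.270 = 3.420
Sum of off-diagonal covariances = 0.765
total variance = 3.420 + 2 × 0.765 = 4.950
α = (k/(k−1))·(1 − Σσ²ᵢ/total variance) = (3/2)·(1 − 3.420/4.950) = 0.464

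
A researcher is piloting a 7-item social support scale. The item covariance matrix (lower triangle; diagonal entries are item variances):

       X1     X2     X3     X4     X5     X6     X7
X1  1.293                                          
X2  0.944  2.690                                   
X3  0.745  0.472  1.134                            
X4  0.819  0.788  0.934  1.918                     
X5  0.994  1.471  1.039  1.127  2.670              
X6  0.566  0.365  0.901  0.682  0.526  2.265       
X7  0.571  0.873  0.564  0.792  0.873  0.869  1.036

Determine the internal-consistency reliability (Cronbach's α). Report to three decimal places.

Cronbach's α = 0.843

sum of item variances = 1.293 + 2.690 + 1.134 + 1.918 + 2.670 + 2.265 + 1.036 = 13.006
Sum of off-diagonal covariances = 16.915
Var(T) = 13.006 + 2 × 16.915 = 46.836
α = (k/(k−1))·(1 − sum of item variances/Var(T)) = (7/6)·(1 − 13.006/46.836) = 0.843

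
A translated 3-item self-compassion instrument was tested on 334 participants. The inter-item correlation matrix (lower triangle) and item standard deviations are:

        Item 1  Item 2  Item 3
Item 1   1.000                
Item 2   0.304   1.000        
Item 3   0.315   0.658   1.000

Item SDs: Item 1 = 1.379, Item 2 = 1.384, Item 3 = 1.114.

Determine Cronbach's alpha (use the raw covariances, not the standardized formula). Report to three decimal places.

Σσ²ᵢ = 1.379² + 1.384² + 1.114² = 5.0581
Covariances σ_ij = r_ij · s_i · s_j:
  σ(Item 1,Item 2) = 0.304 × 1.379 × 1.384 = 0.5802
  σ(Item 1,Item 3) = 0.315 × 1.379 × 1.114 = 0.4839
  σ(Item 2,Item 3) = 0.658 × 1.384 × 1.114 = 1.0145
σ²_T = Σσ²ᵢ + 2·Σσ_ij = 5.0581 + 2 × 2.0786 = 9.2153
α = (3/2)·(1 − 5.0581/9.2153) = 0.677

Cronbach's alpha = 0.677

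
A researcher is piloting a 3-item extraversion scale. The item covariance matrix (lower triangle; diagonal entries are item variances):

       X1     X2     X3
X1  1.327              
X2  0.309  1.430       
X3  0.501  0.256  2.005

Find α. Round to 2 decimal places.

α = 0.46

ΣVar(i) = 1.327 + 1.430 + 2.005 = 4.762
Σ_{i<j} σ_ij = 1.066
Var(T) = 4.762 + 2 × 1.066 = 6.894
α = (k/(k−1))·(1 − ΣVar(i)/Var(T)) = (3/2)·(1 − 4.762/6.894) = 0.46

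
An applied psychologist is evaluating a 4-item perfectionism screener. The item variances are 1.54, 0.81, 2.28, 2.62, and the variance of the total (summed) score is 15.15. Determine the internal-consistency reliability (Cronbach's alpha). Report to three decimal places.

Σσ²ᵢ = 1.54 + 0.81 + 2.28 + 2.62 = 7.25
α = (k/(k−1))·(1 − Σσ²ᵢ/σ²_total) = (4/3)·(1 − 7.25/15.15) = 0.695

α = 0.695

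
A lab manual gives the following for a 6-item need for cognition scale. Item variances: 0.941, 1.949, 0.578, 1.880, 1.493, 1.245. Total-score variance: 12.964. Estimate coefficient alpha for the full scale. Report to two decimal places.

coefficient alpha = 0.45

Σσ²ᵢ = 0.941 + 1.949 + 0.578 + 1.880 + 1.493 + 1.245 = 8.086
α = (k/(k−1))·(1 − Σσ²ᵢ/total variance) = (6/5)·(1 − 8.086/12.964) = 0.45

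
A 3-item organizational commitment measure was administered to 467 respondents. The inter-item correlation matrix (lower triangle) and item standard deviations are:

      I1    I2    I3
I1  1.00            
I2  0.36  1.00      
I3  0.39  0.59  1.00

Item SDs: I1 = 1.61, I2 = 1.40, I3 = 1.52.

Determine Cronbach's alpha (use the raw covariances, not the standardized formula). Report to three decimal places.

Σσ²ᵢ = 1.61² + 1.40² + 1.52² = 6.8625
Covariances σ_ij = r_ij · s_i · s_j:
  σ(I1,I2) = 0.36 × 1.61 × 1.40 = 0.8114
  σ(I1,I3) = 0.39 × 1.61 × 1.52 = 0.9544
  σ(I2,I3) = 0.59 × 1.40 × 1.52 = 1.2555
σ²_T = Σσ²ᵢ + 2·Σσ_ij = 6.8625 + 2 × 3.0213 = 12.9051
α = (3/2)·(1 − 6.8625/12.9051) = 0.702

Cronbach's alpha = 0.702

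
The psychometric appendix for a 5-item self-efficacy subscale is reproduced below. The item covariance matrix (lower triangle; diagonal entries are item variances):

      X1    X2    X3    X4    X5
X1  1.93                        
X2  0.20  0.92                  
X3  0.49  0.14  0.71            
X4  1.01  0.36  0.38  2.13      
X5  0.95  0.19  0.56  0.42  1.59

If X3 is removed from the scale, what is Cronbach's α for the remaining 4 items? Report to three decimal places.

α = 0.651

Remaining items: X1, X2, X4, X5 (k = 4).
ΣVar(i) = 1.93 + 0.92 + 2.13 + 1.59 = 6.57
total variance = 6.57 + 2 × 3.13 = 12.83
α (item deleted) = (4/3)·(1 − 6.57/12.83) = 0.651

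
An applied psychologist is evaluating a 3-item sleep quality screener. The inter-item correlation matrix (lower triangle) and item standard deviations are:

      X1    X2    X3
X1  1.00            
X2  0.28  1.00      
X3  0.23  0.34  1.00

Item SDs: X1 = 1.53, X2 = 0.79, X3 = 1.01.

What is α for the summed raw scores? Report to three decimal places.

α = 0.489

Σσ²ᵢ = 1.53² + 0.79² + 1.01² = 3.9851
Covariances σ_ij = r_ij · s_i · s_j:
  σ(X1,X2) = 0.28 × 1.53 × 0.79 = 0.3384
  σ(X1,X3) = 0.23 × 1.53 × 1.01 = 0.3554
  σ(X2,X3) = 0.34 × 0.79 × 1.01 = 0.2713
σ²_T = Σσ²ᵢ + 2·Σσ_ij = 3.9851 + 2 × 0.9651 = 5.9153
α = (3/2)·(1 − 3.9851/5.9153) = 0.489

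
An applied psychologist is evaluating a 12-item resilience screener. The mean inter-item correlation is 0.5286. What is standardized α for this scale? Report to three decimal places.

standardized α = 0.931

Standardized α = k·r̄ / (1 + (k−1)·r̄) = 12 × 0.5286 / (1 + 11 × 0.5286)
  = 6.3432 / 6.8146 = 0.931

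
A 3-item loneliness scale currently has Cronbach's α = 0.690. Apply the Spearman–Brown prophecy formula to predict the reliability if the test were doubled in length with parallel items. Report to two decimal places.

predicted reliability = 0.82

Length factor m = 2
α' = m·α / (1 + (m−1)·α)
   = 2 × 0.690 / (1 + (2 − 1) × 0.690)
   = 1.3800 / 1.6900 = 0.82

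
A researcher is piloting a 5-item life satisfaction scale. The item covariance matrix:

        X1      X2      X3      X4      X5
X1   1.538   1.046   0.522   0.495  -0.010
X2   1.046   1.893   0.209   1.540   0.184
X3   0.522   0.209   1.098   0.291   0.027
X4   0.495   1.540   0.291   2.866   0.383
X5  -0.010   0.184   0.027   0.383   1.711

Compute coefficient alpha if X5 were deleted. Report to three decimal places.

α = 0.701

Remaining items: X1, X2, X3, X4 (k = 4).
Σσ²ᵢ = 1.538 + 1.893 + 1.098 + 2.866 = 7.395
σ²_T = 7.395 + 2 × 4.103 = 15.601
α (item deleted) = (4/3)·(1 − 7.395/15.601) = 0.701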